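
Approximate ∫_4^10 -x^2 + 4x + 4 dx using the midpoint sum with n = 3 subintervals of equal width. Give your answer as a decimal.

-118

Δx = (10 − 4)/3 = 2.
Midpoints: 5, 7, 9.
f(5) = -1, f(7) = -17, f(9) = -41.
Sum = Δx · [f(5) + f(7) + f(9)].
Sum = -118.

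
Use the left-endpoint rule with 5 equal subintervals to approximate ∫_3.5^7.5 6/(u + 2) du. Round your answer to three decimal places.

Δu = (7.5 − 3.5)/5 = 0.8.
Left endpoints: 3.5, 4.3, 5.1, 5.9, 6.7.
f(3.5) = 12/11, f(4.3) = 20/21, f(5.1) = 60/71, f(5.9) = 60/79, f(6.7) = 20/29.
Sum = Δu · [f(3.5) + f(4.3) + f(5.1) + f(5.9) + f(6.7)].
Sum ≈ 3.470.

3.470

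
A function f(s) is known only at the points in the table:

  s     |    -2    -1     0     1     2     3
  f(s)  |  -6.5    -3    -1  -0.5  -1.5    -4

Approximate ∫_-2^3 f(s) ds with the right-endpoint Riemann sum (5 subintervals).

Δs = 1.
Sum = 1·[(-3) + (-1) + (-0.5) + (-1.5) + (-4)] = -10.

-10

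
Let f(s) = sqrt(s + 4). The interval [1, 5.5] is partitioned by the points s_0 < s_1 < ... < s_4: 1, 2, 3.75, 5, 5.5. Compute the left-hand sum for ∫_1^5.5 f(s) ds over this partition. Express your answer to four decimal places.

11.5025

Subinterval widths: 1, 1.75, 1.25, 0.5.
Left endpoints: 1, 2, 3.75, 5.
f(1) ≈ 2.2361, f(2) ≈ 2.4495, f(3.75) ≈ 2.7839, f(5) ≈ 3.0000.
Sum = Σ Δs_i · f(s_i).
Sum ≈ 11.5025.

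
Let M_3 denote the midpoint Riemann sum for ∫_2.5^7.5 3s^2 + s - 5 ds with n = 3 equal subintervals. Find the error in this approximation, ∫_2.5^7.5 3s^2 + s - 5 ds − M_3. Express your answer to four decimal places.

3.4722

Exact integral: ∫_2.5^7.5 f(s) ds = 406.25.
M_3 ≈ 402.777778.
Error ≈ 406.25 − 402.777778 ≈ 3.4722.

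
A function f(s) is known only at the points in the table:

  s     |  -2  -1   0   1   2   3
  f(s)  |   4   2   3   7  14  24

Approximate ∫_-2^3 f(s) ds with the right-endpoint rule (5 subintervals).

50

Δs = 1.
Sum = 1·[2 + 3 + 7 + 14 + 24] = 50.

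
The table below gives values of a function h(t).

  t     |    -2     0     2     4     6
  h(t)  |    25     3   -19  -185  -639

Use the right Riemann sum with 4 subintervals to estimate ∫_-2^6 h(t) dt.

-1680

Δt = 2.
Sum = 2·[3 + (-19) + (-185) + (-639)] = -1680.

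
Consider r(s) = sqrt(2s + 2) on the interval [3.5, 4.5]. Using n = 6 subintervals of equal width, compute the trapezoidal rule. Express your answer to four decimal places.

Δs = (4.5 − 3.5)/6 = 1/6.
r(3.5) ≈ 3.0000, r(11/3) ≈ 3.0551, r(23/6) ≈ 3.1091, r(4) ≈ 3.1623, r(25/6) ≈ 3.2146, r(13/3) ≈ 3.2660, r(4.5) ≈ 3.3166.
T_6 = (Δs/2)·[r(s_0) + 2r(s_1) + ... + 2r(s_{5}) + r(s_6)].
Sum ≈ 3.1609.

3.1609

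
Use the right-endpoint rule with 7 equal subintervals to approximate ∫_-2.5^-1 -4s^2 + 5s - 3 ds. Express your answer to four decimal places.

-34.1173

Δs = (-1 − (-2.5))/7 = 3/14.
Right endpoints: -16/7, -29/14, -13/7, -23/14, -10/7, -17/14, -1.
f(-16/7) = -1731/49, f(-29/14) = -2991/98, f(-13/7) = -1278/49, f(-23/14) = -2157/98, f(-10/7) = -897/49, f(-17/14) = -1467/98, f(-1) = -12.
Sum = Δs · [f(-16/7) + f(-29/14) + f(-13/7) + ...].
Sum ≈ -34.1173.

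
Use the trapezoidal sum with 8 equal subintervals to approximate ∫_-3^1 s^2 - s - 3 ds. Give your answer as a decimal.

Δs = (1 − (-3))/8 = 0.5.
f(-3) = 9, f(-2.5) = 5.75, f(-2) = 3, f(-1.5) = 0.75, f(-1) = -1, f(-0.5) = -2.25, f(0) = -3, f(0.5) = -3.25, f(1) = -3.
T_8 = (Δs/2)·[f(s_0) + 2f(s_1) + ... + 2f(s_{7}) + f(s_8)].
Sum = 1.5.

1.5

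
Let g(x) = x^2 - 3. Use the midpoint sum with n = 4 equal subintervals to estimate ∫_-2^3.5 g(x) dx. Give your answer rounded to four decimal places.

Δx = (3.5 − (-2))/4 = 1.375.
Midpoints: -1.3125, 0.0625, 1.4375, 2.8125.
g(-1.3125) = -1.27734375, g(0.0625) = -2.99609375, g(1.4375) = -0.93359375, g(2.8125) = 4.91015625.
Sum = Δx · [g(-1.3125) + g(0.0625) + g(1.4375) + g(2.8125)].
Sum ≈ -0.4082.

-0.4082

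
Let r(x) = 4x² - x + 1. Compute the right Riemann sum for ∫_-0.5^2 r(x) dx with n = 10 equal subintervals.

13.125

Δx = (2 − (-0.5))/10 = 0.25.
Right endpoints: -0.25, 0, 0.25, 0.5, 0.75, 1, 1.25, 1.5, 1.75, 2.
r(-0.25) = 1.5, r(0) = 1, r(0.25) = 1, r(0.5) = 1.5, r(0.75) = 2.5, r(1) = 4, r(1.25) = 6, r(1.5) = 8.5, r(1.75) = 11.5, r(2) = 15.
Sum = Δx · [r(-0.25) + r(0) + r(0.25) + ...].
Sum = 13.125.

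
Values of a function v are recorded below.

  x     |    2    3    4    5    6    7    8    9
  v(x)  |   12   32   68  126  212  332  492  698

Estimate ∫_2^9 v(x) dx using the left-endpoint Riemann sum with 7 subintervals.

1274

Δx = 1.
Sum = 1·[12 + 32 + 68 + 126 + 212 + 332 + 492] = 1274.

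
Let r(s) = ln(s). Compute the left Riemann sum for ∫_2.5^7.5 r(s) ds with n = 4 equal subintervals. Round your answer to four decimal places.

7.1001

Δs = (7.5 − 2.5)/4 = 1.25.
Left endpoints: 2.5, 3.75, 5, 6.25.
r(2.5) ≈ 0.9163, r(3.75) ≈ 1.3218, r(5) ≈ 1.6094, r(6.25) ≈ 1.8326.
Sum = Δs · [r(2.5) + r(3.75) + r(5) + r(6.25)].
Sum ≈ 7.1001.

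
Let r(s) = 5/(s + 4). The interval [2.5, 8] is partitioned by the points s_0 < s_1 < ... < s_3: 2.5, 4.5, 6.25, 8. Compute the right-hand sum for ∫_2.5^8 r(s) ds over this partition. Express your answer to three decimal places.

2.759

Subinterval widths: 2, 1.75, 1.75.
Right endpoints: 4.5, 6.25, 8.
r(4.5) = 10/17, r(6.25) = 20/41, r(8) = 5/12.
Sum = Σ Δs_i · r(s_i).
Sum ≈ 2.759.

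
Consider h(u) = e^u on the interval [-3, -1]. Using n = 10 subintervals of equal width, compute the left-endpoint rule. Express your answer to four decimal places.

0.2873

Δu = (-1 − (-3))/10 = 0.2.
Left endpoints: -3, -2.8, -2.6, -2.4, -2.2, -2, -1.8, -1.6, -1.4, -1.2.
h(-3) ≈ 0.0498, h(-2.8) ≈ 0.0608, h(-2.6) ≈ 0.0743, h(-2.4) ≈ 0.0907, h(-2.2) ≈ 0.1108, h(-2) ≈ 0.1353, h(-1.8) ≈ 0.1653, h(-1.6) ≈ 0.2019, h(-1.4) ≈ 0.2466, h(-1.2) ≈ 0.3012.
Sum = Δu · [h(-3) + h(-2.8) + h(-2.6) + ...].
Sum ≈ 0.2873.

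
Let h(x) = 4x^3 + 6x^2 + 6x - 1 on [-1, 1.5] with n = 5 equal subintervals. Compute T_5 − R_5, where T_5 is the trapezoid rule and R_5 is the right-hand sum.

T_5 = 15.
R_5 = 25.
T_5 − R_5 = -10.

-10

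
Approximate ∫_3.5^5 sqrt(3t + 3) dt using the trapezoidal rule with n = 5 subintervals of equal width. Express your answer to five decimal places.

5.94745

Δt = (5 − 3.5)/5 = 0.3.
f(3.5) ≈ 3.67423, f(3.8) ≈ 3.79473, f(4.1) ≈ 3.91152, f(4.4) ≈ 4.02492, f(4.7) ≈ 4.13521, f(5) ≈ 4.24264.
T_5 = (Δt/2)·[f(t_0) + 2f(t_1) + ... + 2f(t_{4}) + f(t_5)].
Sum ≈ 5.94745.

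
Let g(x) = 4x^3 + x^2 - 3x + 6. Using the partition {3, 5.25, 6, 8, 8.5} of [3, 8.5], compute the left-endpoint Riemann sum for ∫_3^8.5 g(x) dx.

Subinterval widths: 2.25, 0.75, 2, 0.5.
Left endpoints: 3, 5.25, 6, 8.
g(3) = 114, g(5.25) = 596.625, g(6) = 888, g(8) = 2094.
Sum = Σ Δx_i · g(x_i).
Sum = 3526.96875.

3526.96875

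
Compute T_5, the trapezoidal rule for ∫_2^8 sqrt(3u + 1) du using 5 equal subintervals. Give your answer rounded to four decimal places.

Δu = (8 − 2)/5 = 1.2.
f(2) ≈ 2.6458, f(3.2) ≈ 3.2558, f(4.4) ≈ 3.7683, f(5.6) ≈ 4.2190, f(6.8) ≈ 4.6260, f(8) ≈ 5.0000.
T_5 = (Δu/2)·[f(u_0) + 2f(u_1) + ... + 2f(u_{4}) + f(u_5)].
Sum ≈ 23.6303.

23.6303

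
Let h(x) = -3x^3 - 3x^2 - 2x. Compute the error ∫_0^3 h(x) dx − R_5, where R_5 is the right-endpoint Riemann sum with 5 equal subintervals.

37.17

Exact integral: ∫_0^3 h(x) dx = -96.75.
R_5 = -133.92.
Error = -96.75 − (-133.92) = 37.17.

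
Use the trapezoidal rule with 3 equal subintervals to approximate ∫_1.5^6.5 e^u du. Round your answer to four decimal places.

806.9482

Δu = (6.5 − 1.5)/3 = 5/3.
f(1.5) ≈ 4.4817, f(19/6) ≈ 23.7283, f(29/6) ≈ 125.6290, f(6.5) ≈ 665.1416.
T_3 = (Δu/2)·[f(u_0) + 2f(u_1) + 2f(u_2) + f(u_3)].
Sum ≈ 806.9482.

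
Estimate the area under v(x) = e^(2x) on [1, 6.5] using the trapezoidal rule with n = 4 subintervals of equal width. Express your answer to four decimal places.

345697.7688

Δx = (6.5 − 1)/4 = 1.375.
v(1) ≈ 7.3891, v(2.375) ≈ 115.5843, v(3.75) ≈ 1808.0424, v(5.125) ≈ 28282.5419, v(6.5) ≈ 442413.3920.
T_4 = (Δx/2)·[v(x_0) + 2v(x_1) + 2v(x_2) + 2v(x_3) + v(x_4)].
Sum ≈ 345697.7688.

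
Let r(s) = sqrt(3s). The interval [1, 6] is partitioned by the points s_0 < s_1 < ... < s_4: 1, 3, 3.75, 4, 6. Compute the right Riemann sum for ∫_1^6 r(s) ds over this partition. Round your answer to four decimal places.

17.8669

Subinterval widths: 2, 0.75, 0.25, 2.
Right endpoints: 3, 3.75, 4, 6.
r(3) ≈ 3.0000, r(3.75) ≈ 3.3541, r(4) ≈ 3.4641, r(6) ≈ 4.2426.
Sum = Σ Δs_i · r(s_i).
Sum ≈ 17.8669.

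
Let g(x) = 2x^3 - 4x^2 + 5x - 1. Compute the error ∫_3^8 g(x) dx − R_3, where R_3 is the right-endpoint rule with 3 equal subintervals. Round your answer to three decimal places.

Exact integral: ∫_3^8 g(x) dx ≈ 1493.33333.
R_3 ≈ 2206.29630.
Error ≈ 1493.33333 − 2206.29630 ≈ -712.963.

-712.963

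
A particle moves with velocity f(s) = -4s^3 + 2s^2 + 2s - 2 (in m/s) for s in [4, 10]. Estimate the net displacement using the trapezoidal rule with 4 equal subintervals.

Δs = (10 − 4)/4 = 1.5.
f(4) = -218, f(5.5) = -596, f(7) = -1262, f(8.5) = -2297, f(10) = -3782.
T_4 = (Δs/2)·[f(s_0) + 2f(s_1) + 2f(s_2) + 2f(s_3) + f(s_4)].
Sum = -9232.5.

-9232.5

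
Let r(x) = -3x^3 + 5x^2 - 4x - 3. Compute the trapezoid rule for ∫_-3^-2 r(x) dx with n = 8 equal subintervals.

Δx = (-2 − (-3))/8 = 0.125.
r(-3) = 135, r(-2.875) = 62013/512, r(-2.75) = 108.203125, r(-2.625) = 49263/512, r(-2.5) = 85.125, r(-2.375) = 38345/512, r(-2.25) = 65.484375, r(-2.125) = 29115/512, r(-2) = 49.
T_8 = (Δx/2)·[r(x_0) + 2r(x_1) + ... + 2r(x_{7}) + r(x_8)].
Sum = 87.48828125.

87.48828125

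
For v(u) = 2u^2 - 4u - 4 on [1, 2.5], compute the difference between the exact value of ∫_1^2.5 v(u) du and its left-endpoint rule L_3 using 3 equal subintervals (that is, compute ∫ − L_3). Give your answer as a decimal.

1

Exact integral: ∫_1^2.5 v(u) du = -6.75.
L_3 = -7.75.
Error = -6.75 − (-7.75) = 1.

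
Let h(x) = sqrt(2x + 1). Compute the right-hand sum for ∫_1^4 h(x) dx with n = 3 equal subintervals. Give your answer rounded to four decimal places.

Δx = (4 − 1)/3 = 1.
Right endpoints: 2, 3, 4.
h(2) ≈ 2.2361, h(3) ≈ 2.6458, h(4) ≈ 3.0000.
Sum = Δx · [h(2) + h(3) + h(4)].
Sum ≈ 7.8818.

7.8818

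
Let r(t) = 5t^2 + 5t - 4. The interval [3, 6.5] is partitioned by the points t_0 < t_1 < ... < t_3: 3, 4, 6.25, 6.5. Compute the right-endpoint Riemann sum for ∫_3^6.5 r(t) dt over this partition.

656.703125

Subinterval widths: 1, 2.25, 0.25.
Right endpoints: 4, 6.25, 6.5.
r(4) = 96, r(6.25) = 222.5625, r(6.5) = 239.75.
Sum = Σ Δt_i · r(t_i).
Sum = 656.703125.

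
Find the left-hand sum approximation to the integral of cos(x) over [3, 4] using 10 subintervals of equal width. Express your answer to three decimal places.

-0.914

Δx = (4 − 3)/10 = 0.1.
Left endpoints: 3, 3.1, 3.2, 3.3, 3.4, 3.5, 3.6, 3.7, 3.8, 3.9.
f(3) ≈ -0.990, f(3.1) ≈ -0.999, f(3.2) ≈ -0.998, f(3.3) ≈ -0.987, f(3.4) ≈ -0.967, f(3.5) ≈ -0.936, f(3.6) ≈ -0.897, f(3.7) ≈ -0.848, f(3.8) ≈ -0.791, f(3.9) ≈ -0.726.
Sum = Δx · [f(3) + f(3.1) + f(3.2) + ...].
Sum ≈ -0.914.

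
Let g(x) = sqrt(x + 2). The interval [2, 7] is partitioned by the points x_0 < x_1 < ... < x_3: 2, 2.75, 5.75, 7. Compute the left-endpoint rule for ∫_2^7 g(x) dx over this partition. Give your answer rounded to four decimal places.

Subinterval widths: 0.75, 3, 1.25.
Left endpoints: 2, 2.75, 5.75.
g(2) ≈ 2.0000, g(2.75) ≈ 2.1794, g(5.75) ≈ 2.7839.
Sum = Σ Δx_i · g(x_i).
Sum ≈ 11.5182.

11.5182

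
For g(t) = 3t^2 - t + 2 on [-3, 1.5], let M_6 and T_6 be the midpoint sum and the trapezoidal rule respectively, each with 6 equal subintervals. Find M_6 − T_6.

M_6 = 42.1171875.
T_6 = 44.015625.
M_6 − T_6 = -1.8984375.

-1.8984375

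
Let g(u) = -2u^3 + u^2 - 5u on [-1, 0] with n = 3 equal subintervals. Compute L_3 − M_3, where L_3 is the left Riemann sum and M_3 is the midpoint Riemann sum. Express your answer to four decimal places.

L_3 ≈ 4.740741.
M_3 ≈ 3.296296.
L_3 − M_3 ≈ 1.4444.

1.4444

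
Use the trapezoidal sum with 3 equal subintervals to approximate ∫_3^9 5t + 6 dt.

216

Δt = (9 − 3)/3 = 2.
f(3) = 21, f(5) = 31, f(7) = 41, f(9) = 51.
T_3 = (Δt/2)·[f(t_0) + 2f(t_1) + 2f(t_2) + f(t_3)].
Sum = 216.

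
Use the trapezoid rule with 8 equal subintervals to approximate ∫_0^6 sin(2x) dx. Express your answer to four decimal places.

Δx = (6 − 0)/8 = 0.75.
f(0) ≈ 0.0000, f(0.75) ≈ 0.9975, f(1.5) ≈ 0.1411, f(2.25) ≈ -0.9775, f(3) ≈ -0.2794, f(3.75) ≈ 0.9380, f(4.5) ≈ 0.4121, f(5.25) ≈ -0.8797, f(6) ≈ -0.5366.
T_8 = (Δx/2)·[f(x_0) + 2f(x_1) + ... + 2f(x_{7}) + f(x_8)].
Sum ≈ 0.0629.

0.0629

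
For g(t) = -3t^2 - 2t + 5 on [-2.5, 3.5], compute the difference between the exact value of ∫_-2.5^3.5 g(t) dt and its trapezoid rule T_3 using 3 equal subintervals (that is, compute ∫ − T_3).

Exact integral: ∫_-2.5^3.5 g(t) dt = -34.5.
T_3 = -46.5.
Error = -34.5 − (-46.5) = 12.

12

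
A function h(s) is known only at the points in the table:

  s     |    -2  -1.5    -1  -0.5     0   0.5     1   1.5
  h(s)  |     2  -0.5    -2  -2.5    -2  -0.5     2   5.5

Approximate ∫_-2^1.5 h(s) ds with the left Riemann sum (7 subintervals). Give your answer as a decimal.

-1.75

Δs = 0.5.
Sum = 0.5·[2 + (-0.5) + (-2) + (-2.5) + (-2) + (-0.5) + 2] = -1.75.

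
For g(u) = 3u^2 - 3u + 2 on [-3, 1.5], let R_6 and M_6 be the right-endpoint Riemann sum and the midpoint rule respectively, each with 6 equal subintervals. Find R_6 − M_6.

R_6 = 38.109375.
M_6 = 48.8671875.
R_6 − M_6 = -10.7578125.

-10.7578125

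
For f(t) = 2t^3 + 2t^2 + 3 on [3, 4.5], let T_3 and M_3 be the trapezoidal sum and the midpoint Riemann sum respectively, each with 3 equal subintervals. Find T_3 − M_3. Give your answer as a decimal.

T_3 = 213.3125.
M_3 = 211.015625.
T_3 − M_3 = 2.296875.

2.296875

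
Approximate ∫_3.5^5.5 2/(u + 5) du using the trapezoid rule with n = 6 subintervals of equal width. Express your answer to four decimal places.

Δu = (5.5 − 3.5)/6 = 1/3.
f(3.5) = 4/17, f(23/6) = 12/53, f(25/6) = 12/55, f(4.5) = 4/19, f(29/6) = 12/59, f(31/6) = 12/61, f(5.5) = 4/21.
T_6 = (Δu/2)·[f(u_0) + 2f(u_1) + ... + 2f(u_{5}) + f(u_6)].
Sum ≈ 0.4227.

0.4227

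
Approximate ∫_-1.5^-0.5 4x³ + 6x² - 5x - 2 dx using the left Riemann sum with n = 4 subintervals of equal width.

Δx = (-0.5 − (-1.5))/4 = 0.25.
Left endpoints: -1.5, -1.25, -1, -0.75.
f(-1.5) = 5.5, f(-1.25) = 5.8125, f(-1) = 5, f(-0.75) = 3.4375.
Sum = Δx · [f(-1.5) + f(-1.25) + f(-1) + f(-0.75)].
Sum = 4.9375.

4.9375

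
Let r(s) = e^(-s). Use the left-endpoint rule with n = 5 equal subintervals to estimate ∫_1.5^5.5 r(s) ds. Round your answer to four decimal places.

0.3182

Δs = (5.5 − 1.5)/5 = 0.8.
Left endpoints: 1.5, 2.3, 3.1, 3.9, 4.7.
r(1.5) ≈ 0.2231, r(2.3) ≈ 0.1003, r(3.1) ≈ 0.0450, r(3.9) ≈ 0.0202, r(4.7) ≈ 0.0091.
Sum = Δs · [r(1.5) + r(2.3) + r(3.1) + r(3.9) + r(4.7)].
Sum ≈ 0.3182.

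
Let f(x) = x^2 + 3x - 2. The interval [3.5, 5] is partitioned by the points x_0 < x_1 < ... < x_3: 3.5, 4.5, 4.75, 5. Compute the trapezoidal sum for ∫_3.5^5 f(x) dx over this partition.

43.671875

Subinterval widths: 1, 0.25, 0.25.
f(3.5) = 20.75, f(4.5) = 31.75, f(4.75) = 34.8125, f(5) = 38.
On each subinterval the trapezoid contributes (Δx_i/2)·[f(x_{i-1}) + f(x_i)].
Sum = 43.671875.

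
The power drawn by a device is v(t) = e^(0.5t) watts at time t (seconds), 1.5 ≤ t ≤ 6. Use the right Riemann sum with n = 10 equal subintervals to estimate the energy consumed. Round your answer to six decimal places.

40.131476

Δt = (6 − 1.5)/10 = 0.45.
Right endpoints: 1.95, 2.4, 2.85, 3.3, 3.75, 4.2, 4.65, 5.1, 5.55, 6.
v(1.95) ≈ 2.651167, v(2.4) ≈ 3.320117, v(2.85) ≈ 4.157858, v(3.3) ≈ 5.206980, v(3.75) ≈ 6.520819, v(4.2) ≈ 8.166170, v(4.65) ≈ 10.226680, v(5.1) ≈ 12.807104, v(5.55) ≈ 16.038627, v(6) ≈ 20.085537.
Sum = Δt · [v(1.95) + v(2.4) + v(2.85) + ...].
Sum ≈ 40.131476.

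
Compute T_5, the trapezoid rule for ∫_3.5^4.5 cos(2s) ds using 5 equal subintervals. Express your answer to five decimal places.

Δs = (4.5 − 3.5)/5 = 0.2.
f(3.5) ≈ 0.75390, f(3.7) ≈ 0.43855, f(3.9) ≈ 0.05396, f(4.1) ≈ -0.33915, f(4.3) ≈ -0.67872, f(4.5) ≈ -0.91113.
T_5 = (Δs/2)·[f(s_0) + 2f(s_1) + ... + 2f(s_{4}) + f(s_5)].
Sum ≈ -0.12080.

-0.12080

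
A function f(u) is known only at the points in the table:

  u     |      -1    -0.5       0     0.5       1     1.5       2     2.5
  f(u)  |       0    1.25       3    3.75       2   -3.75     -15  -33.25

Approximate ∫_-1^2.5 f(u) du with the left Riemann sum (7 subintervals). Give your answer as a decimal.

-4.375

Δu = 0.5.
Sum = 0.5·[0 + 1.25 + 3 + 3.75 + 2 + (-3.75) + (-15)] = -4.375.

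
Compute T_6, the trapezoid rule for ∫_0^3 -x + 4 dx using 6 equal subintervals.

7.5

Δx = (3 − 0)/6 = 0.5.
f(0) = 4, f(0.5) = 3.5, f(1) = 3, f(1.5) = 2.5, f(2) = 2, f(2.5) = 1.5, f(3) = 1.
T_6 = (Δx/2)·[f(x_0) + 2f(x_1) + ... + 2f(x_{5}) + f(x_6)].
Sum = 7.5.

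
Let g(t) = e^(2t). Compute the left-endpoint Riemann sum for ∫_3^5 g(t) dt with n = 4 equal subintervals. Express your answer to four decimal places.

Δt = (5 − 3)/4 = 0.5.
Left endpoints: 3, 3.5, 4, 4.5.
g(3) ≈ 403.4288, g(3.5) ≈ 1096.6332, g(4) ≈ 2980.9580, g(4.5) ≈ 8103.0839.
Sum = Δt · [g(3) + g(3.5) + g(4) + g(4.5)].
Sum ≈ 6292.0519.

6292.0519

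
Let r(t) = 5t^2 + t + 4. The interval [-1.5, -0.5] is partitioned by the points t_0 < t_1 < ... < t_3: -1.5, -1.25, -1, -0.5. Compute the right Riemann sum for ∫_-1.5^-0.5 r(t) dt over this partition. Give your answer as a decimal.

7.015625

Subinterval widths: 0.25, 0.25, 0.5.
Right endpoints: -1.25, -1, -0.5.
r(-1.25) = 10.5625, r(-1) = 8, r(-0.5) = 4.75.
Sum = Σ Δt_i · r(t_i).
Sum = 7.015625.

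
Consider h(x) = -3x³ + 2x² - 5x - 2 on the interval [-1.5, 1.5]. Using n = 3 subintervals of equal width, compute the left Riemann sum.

17.125

Δx = (1.5 − (-1.5))/3 = 1.
Left endpoints: -1.5, -0.5, 0.5.
h(-1.5) = 20.125, h(-0.5) = 1.375, h(0.5) = -4.375.
Sum = Δx · [h(-1.5) + h(-0.5) + h(0.5)].
Sum = 17.125.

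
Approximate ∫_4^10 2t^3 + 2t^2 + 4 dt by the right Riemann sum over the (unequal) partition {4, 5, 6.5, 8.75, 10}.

7383.8046875

Subinterval widths: 1, 1.5, 2.25, 1.25.
Right endpoints: 5, 6.5, 8.75, 10.
f(5) = 304, f(6.5) = 637.75, f(8.75) = 1496.96875, f(10) = 2204.
Sum = Σ Δt_i · f(t_i).
Sum = 7383.8046875.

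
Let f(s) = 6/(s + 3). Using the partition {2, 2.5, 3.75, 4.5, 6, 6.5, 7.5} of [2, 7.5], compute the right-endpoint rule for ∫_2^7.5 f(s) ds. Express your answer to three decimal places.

Subinterval widths: 0.5, 1.25, 0.75, 1.5, 0.5, 1.
Right endpoints: 2.5, 3.75, 4.5, 6, 6.5, 7.5.
f(2.5) = 12/11, f(3.75) = 8/9, f(4.5) = 0.8, f(6) = 2/3, f(6.5) = 12/19, f(7.5) = 4/7.
Sum = Σ Δs_i · f(s_i).
Sum ≈ 4.144.

4.144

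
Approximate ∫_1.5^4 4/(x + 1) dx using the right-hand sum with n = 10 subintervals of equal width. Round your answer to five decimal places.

2.67509

Δx = (4 − 1.5)/10 = 0.25.
Right endpoints: 1.75, 2, 2.25, 2.5, 2.75, 3, 3.25, 3.5, 3.75, 4.
f(1.75) = 16/11, f(2) = 4/3, f(2.25) = 16/13, f(2.5) = 8/7, f(2.75) = 16/15, f(3) = 1, f(3.25) = 16/17, f(3.5) = 8/9, f(3.75) = 16/19, f(4) = 0.8.
Sum = Δx · [f(1.75) + f(2) + f(2.25) + ...].
Sum ≈ 2.67509.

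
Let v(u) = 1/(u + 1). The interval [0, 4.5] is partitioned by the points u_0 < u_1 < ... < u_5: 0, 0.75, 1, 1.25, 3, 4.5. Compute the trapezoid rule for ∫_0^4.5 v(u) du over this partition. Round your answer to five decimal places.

Subinterval widths: 0.75, 0.25, 0.25, 1.75, 1.5.
v(0) = 1, v(0.75) = 4/7, v(1) = 0.5, v(1.25) = 4/9, v(3) = 0.25, v(4.5) = 2/11.
On each subinterval the trapezoid contributes (Δu_i/2)·[v(u_{i-1}) + v(u_i)].
Sum ≈ 1.77277.

1.77277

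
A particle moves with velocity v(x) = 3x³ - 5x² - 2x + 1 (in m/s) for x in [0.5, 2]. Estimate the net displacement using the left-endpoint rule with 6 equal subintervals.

Δx = (2 − 0.5)/6 = 0.25.
Left endpoints: 0.5, 0.75, 1, 1.25, 1.5, 1.75.
v(0.5) = -0.875, v(0.75) = -2.046875, v(1) = -3, v(1.25) = -3.453125, v(1.5) = -3.125, v(1.75) = -1.734375.
Sum = Δx · [v(0.5) + v(0.75) + v(1) + ...].
Sum = -3.55859375.

-3.55859375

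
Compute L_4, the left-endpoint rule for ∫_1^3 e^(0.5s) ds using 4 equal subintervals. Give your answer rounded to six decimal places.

Δs = (3 − 1)/4 = 0.5.
Left endpoints: 1, 1.5, 2, 2.5.
f(1) ≈ 1.648721, f(1.5) ≈ 2.117000, f(2) ≈ 2.718282, f(2.5) ≈ 3.490343.
Sum = Δs · [f(1) + f(1.5) + f(2) + f(2.5)].
Sum ≈ 4.987173.

4.987173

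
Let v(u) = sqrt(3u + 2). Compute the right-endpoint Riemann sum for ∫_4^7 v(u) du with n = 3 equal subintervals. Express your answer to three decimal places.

Δu = (7 − 4)/3 = 1.
Right endpoints: 5, 6, 7.
v(5) ≈ 4.123, v(6) ≈ 4.472, v(7) ≈ 4.796.
Sum = Δu · [v(5) + v(6) + v(7)].
Sum ≈ 13.391.

13.391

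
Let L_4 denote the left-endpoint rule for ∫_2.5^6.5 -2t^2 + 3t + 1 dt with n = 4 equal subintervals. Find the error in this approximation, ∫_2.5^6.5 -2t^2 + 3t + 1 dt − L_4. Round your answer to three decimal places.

-28.667

Exact integral: ∫_2.5^6.5 f(t) dt ≈ -114.66667.
L_4 = -86.
Error ≈ -114.66667 − (-86) ≈ -28.667.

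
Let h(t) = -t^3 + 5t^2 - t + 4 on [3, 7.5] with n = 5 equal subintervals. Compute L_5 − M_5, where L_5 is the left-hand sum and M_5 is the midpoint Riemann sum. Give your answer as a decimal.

L_5 = -51.39.
M_5 = -115.0003125.
L_5 − M_5 = 63.6103125.

63.6103125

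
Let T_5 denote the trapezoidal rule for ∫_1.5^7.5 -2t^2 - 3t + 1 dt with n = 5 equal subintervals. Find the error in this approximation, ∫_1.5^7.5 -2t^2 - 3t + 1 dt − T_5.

Exact integral: ∫_1.5^7.5 f(t) dt = -354.
T_5 = -356.88.
Error = -354 − (-356.88) = 2.88.

2.88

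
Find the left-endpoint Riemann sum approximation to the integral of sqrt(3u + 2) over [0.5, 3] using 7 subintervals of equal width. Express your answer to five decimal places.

6.39033

Δu = (3 − 0.5)/7 = 5/14.
Left endpoints: 0.5, 6/7, 17/14, 11/7, 27/14, 16/7, 37/14.
f(0.5) ≈ 1.87083, f(6/7) ≈ 2.13809, f(17/14) ≈ 2.37547, f(11/7) ≈ 2.59119, f(27/14) ≈ 2.79029, f(16/7) ≈ 2.97610, f(37/14) ≈ 3.15096.
Sum = Δu · [f(0.5) + f(6/7) + f(17/14) + ...].
Sum ≈ 6.39033.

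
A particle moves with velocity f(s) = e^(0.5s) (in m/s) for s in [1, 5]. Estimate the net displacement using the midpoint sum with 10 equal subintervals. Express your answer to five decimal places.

21.03247

Δs = (5 − 1)/10 = 0.4.
Midpoints: 1.2, 1.6, 2, 2.4, 2.8, 3.2, 3.6, 4, 4.4, 4.8.
f(1.2) ≈ 1.82212, f(1.6) ≈ 2.22554, f(2) ≈ 2.71828, f(2.4) ≈ 3.32012, f(2.8) ≈ 4.05520, f(3.2) ≈ 4.95303, f(3.6) ≈ 6.04965, f(4) ≈ 7.38906, f(4.4) ≈ 9.02501, f(4.8) ≈ 11.02318.
Sum = Δs · [f(1.2) + f(1.6) + f(2) + ...].
Sum ≈ 21.03247.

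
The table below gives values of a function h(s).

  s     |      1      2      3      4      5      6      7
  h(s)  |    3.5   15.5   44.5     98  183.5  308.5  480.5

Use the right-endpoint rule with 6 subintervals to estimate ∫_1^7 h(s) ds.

Δs = 1.
Sum = 1·[15.5 + 44.5 + 98 + 183.5 + 308.5 + 480.5] = 1130.5.

1130.5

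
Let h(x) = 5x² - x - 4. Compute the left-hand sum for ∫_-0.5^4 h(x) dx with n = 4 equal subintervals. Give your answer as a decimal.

Δx = (4 − (-0.5))/4 = 1.125.
Left endpoints: -0.5, 0.625, 1.75, 2.875.
h(-0.5) = -2.25, h(0.625) = -2.671875, h(1.75) = 9.5625, h(2.875) = 34.453125.
Sum = Δx · [h(-0.5) + h(0.625) + h(1.75) + h(2.875)].
Sum = 43.98046875.

43.98046875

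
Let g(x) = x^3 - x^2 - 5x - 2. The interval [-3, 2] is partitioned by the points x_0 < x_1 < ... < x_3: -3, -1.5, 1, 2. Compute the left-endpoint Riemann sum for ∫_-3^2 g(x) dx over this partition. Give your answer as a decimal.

-41.8125

Subinterval widths: 1.5, 2.5, 1.
Left endpoints: -3, -1.5, 1.
g(-3) = -23, g(-1.5) = -0.125, g(1) = -7.
Sum = Σ Δx_i · g(x_i).
Sum = -41.8125.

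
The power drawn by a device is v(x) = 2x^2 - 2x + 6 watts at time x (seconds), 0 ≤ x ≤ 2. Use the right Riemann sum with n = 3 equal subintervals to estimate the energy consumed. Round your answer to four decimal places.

Δx = (2 − 0)/3 = 2/3.
Right endpoints: 2/3, 4/3, 2.
v(2/3) = 50/9, v(4/3) = 62/9, v(2) = 10.
Sum = Δx · [v(2/3) + v(4/3) + v(2)].
Sum ≈ 14.9630.

14.9630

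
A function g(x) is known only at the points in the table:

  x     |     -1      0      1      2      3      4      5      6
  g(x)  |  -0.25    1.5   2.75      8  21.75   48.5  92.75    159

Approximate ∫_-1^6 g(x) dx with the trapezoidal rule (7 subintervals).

Δx = 1.
T_7 = (1/2)·[(-0.25) + 2·1.5 + 2·2.75 + 2·8 + 2·21.75 + 2·48.5 + 2·92.75 + 159] = 254.625.

254.625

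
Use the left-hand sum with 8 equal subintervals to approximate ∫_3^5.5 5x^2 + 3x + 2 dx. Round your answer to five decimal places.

Δx = (5.5 − 3)/8 = 0.3125.
Left endpoints: 3, 3.3125, 3.625, 3.9375, 4.25, 4.5625, 4.875, 5.1875.
f(3) = 56, f(3.3125) = 66.80078125, f(3.625) = 78.578125, f(3.9375) = 91.33203125, f(4.25) = 105.0625, f(4.5625) = 119.76953125, f(4.875) = 135.453125, f(5.1875) = 152.11328125.
Sum = Δx · [f(3) + f(3.3125) + f(3.625) + ...].
Sum ≈ 251.59668.

251.59668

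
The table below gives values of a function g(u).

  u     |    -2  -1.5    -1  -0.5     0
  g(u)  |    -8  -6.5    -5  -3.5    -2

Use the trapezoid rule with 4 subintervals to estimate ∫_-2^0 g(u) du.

Δu = 0.5.
T_4 = (0.5/2)·[(-8) + 2·(-6.5) + 2·(-5) + 2·(-3.5) + (-2)] = -10.

-10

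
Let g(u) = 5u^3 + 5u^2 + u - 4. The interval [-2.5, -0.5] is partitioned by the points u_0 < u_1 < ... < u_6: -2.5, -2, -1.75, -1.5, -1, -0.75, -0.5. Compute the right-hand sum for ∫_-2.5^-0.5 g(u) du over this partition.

Subinterval widths: 0.5, 0.25, 0.25, 0.5, 0.25, 0.25.
Right endpoints: -2, -1.75, -1.5, -1, -0.75, -0.5.
g(-2) = -26, g(-1.75) = -17.234375, g(-1.5) = -11.125, g(-1) = -5, g(-0.75) = -4.046875, g(-0.5) = -3.875.
Sum = Σ Δu_i · g(u_i).
Sum = -24.5703125.

-24.5703125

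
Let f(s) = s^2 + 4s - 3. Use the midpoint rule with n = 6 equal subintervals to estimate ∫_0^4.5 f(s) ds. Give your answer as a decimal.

Δs = (4.5 − 0)/6 = 0.75.
Midpoints: 0.375, 1.125, 1.875, 2.625, 3.375, 4.125.
f(0.375) = -1.359375, f(1.125) = 2.765625, f(1.875) = 8.015625, f(2.625) = 14.390625, f(3.375) = 21.890625, f(4.125) = 30.515625.
Sum = Δs · [f(0.375) + f(1.125) + f(1.875) + ...].
Sum = 57.1640625.

57.1640625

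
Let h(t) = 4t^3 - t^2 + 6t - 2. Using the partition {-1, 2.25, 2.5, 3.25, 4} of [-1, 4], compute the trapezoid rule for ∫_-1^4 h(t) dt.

310.9375

Subinterval widths: 3.25, 0.25, 0.75, 0.75.
h(-1) = -13, h(2.25) = 52, h(2.5) = 69.25, h(3.25) = 144.25, h(4) = 262.
On each subinterval the trapezoid contributes (Δt_i/2)·[h(t_{i-1}) + h(t_i)].
Sum = 310.9375.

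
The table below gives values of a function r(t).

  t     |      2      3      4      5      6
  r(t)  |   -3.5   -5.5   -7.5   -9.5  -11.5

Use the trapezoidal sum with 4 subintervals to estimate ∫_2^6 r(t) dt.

-30

Δt = 1.
T_4 = (1/2)·[(-3.5) + 2·(-5.5) + 2·(-7.5) + 2·(-9.5) + (-11.5)] = -30.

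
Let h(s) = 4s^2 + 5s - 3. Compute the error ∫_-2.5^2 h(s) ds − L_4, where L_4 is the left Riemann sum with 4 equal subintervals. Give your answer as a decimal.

3.796875

Exact integral: ∫_-2.5^2 h(s) ds = 12.375.
L_4 = 8.578125.
Error = 12.375 − 8.578125 = 3.796875.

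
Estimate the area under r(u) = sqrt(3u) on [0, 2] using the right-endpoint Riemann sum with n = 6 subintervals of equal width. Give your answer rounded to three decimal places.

Δu = (2 − 0)/6 = 1/3.
Right endpoints: 1/3, 2/3, 1, 4/3, 5/3, 2.
r(1/3) ≈ 1.000, r(2/3) ≈ 1.414, r(1) ≈ 1.732, r(4/3) ≈ 2.000, r(5/3) ≈ 2.236, r(2) ≈ 2.449.
Sum = Δu · [r(1/3) + r(2/3) + r(1) + ...].
Sum ≈ 3.611.

3.611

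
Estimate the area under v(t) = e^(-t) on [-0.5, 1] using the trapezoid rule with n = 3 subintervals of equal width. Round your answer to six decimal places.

1.307416

Δt = (1 − (-0.5))/3 = 0.5.
v(-0.5) ≈ 1.648721, v(0) ≈ 1.000000, v(0.5) ≈ 0.606531, v(1) ≈ 0.367879.
T_3 = (Δt/2)·[v(t_0) + 2v(t_1) + 2v(t_2) + v(t_3)].
Sum ≈ 1.307416.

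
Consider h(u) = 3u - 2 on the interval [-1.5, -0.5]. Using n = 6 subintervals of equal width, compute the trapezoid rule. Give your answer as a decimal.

Δu = (-0.5 − (-1.5))/6 = 1/6.
h(-1.5) = -6.5, h(-4/3) = -6, h(-7/6) = -5.5, h(-1) = -5, h(-5/6) = -4.5, h(-2/3) = -4, h(-0.5) = -3.5.
T_6 = (Δu/2)·[h(u_0) + 2h(u_1) + ... + 2h(u_{5}) + h(u_6)].
Sum = -5.

-5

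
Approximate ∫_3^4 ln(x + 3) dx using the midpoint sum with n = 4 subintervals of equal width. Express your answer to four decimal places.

1.8709

Δx = (4 − 3)/4 = 0.25.
Midpoints: 3.125, 3.375, 3.625, 3.875.
f(3.125) ≈ 1.8124, f(3.375) ≈ 1.8524, f(3.625) ≈ 1.8909, f(3.875) ≈ 1.9279.
Sum = Δx · [f(3.125) + f(3.375) + f(3.625) + f(3.875)].
Sum ≈ 1.8709.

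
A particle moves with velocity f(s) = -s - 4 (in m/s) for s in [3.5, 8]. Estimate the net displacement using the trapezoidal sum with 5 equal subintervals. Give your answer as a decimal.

-43.875

Δs = (8 − 3.5)/5 = 0.9.
f(3.5) = -7.5, f(4.4) = -8.4, f(5.3) = -9.3, f(6.2) = -10.2, f(7.1) = -11.1, f(8) = -12.
T_5 = (Δs/2)·[f(s_0) + 2f(s_1) + ... + 2f(s_{4}) + f(s_5)].
Sum = -43.875.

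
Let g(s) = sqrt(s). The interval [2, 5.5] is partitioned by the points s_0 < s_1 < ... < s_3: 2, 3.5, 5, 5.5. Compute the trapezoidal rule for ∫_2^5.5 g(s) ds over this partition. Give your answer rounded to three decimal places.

6.689

Subinterval widths: 1.5, 1.5, 0.5.
g(2) ≈ 1.414, g(3.5) ≈ 1.871, g(5) ≈ 2.236, g(5.5) ≈ 2.345.
On each subinterval the trapezoid contributes (Δs_i/2)·[g(s_{i-1}) + g(s_i)].
Sum ≈ 6.689.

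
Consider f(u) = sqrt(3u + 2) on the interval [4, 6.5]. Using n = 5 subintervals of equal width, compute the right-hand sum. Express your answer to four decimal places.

Δu = (6.5 − 4)/5 = 0.5.
Right endpoints: 4.5, 5, 5.5, 6, 6.5.
f(4.5) ≈ 3.9370, f(5) ≈ 4.1231, f(5.5) ≈ 4.3012, f(6) ≈ 4.4721, f(6.5) ≈ 4.6368.
Sum = Δu · [f(4.5) + f(5) + f(5.5) + f(6) + f(6.5)].
Sum ≈ 10.7351.

10.7351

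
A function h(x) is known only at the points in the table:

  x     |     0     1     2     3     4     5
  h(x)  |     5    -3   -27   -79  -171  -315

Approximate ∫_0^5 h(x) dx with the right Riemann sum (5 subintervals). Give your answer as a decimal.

Δx = 1.
Sum = 1·[(-3) + (-27) + (-79) + (-171) + (-315)] = -595.

-595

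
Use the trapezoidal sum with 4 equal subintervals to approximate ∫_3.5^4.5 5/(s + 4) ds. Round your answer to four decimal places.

Δs = (4.5 − 3.5)/4 = 0.25.
f(3.5) = 2/3, f(3.75) = 20/31, f(4) = 0.625, f(4.25) = 20/33, f(4.5) = 10/17.
T_4 = (Δs/2)·[f(s_0) + 2f(s_1) + 2f(s_2) + 2f(s_3) + f(s_4)].
Sum ≈ 0.6259.

0.6259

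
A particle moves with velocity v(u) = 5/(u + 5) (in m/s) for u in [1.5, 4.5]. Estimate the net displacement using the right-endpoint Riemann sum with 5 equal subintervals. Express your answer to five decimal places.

1.82646

Δu = (4.5 − 1.5)/5 = 0.6.
Right endpoints: 2.1, 2.7, 3.3, 3.9, 4.5.
v(2.1) = 50/71, v(2.7) = 50/77, v(3.3) = 50/83, v(3.9) = 50/89, v(4.5) = 10/19.
Sum = Δu · [v(2.1) + v(2.7) + v(3.3) + v(3.9) + v(4.5)].
Sum ≈ 1.82646.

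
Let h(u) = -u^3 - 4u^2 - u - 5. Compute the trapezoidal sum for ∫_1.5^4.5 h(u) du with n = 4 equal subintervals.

Δu = (4.5 − 1.5)/4 = 0.75.
h(1.5) = -18.875, h(2.25) = -38.890625, h(3) = -71, h(3.75) = -117.734375, h(4.5) = -181.625.
T_4 = (Δu/2)·[h(u_0) + 2h(u_1) + 2h(u_2) + 2h(u_3) + h(u_4)].
Sum = -245.90625.

-245.90625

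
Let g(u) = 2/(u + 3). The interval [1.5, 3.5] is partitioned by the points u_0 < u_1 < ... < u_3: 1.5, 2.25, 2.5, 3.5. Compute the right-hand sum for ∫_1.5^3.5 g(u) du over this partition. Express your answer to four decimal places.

Subinterval widths: 0.75, 0.25, 1.
Right endpoints: 2.25, 2.5, 3.5.
g(2.25) = 8/21, g(2.5) = 4/11, g(3.5) = 4/13.
Sum = Σ Δu_i · g(u_i).
Sum ≈ 0.6843.

0.6843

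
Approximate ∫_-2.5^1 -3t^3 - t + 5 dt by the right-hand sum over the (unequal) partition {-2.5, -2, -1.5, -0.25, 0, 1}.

32.68359375

Subinterval widths: 0.5, 0.5, 1.25, 0.25, 1.
Right endpoints: -2, -1.5, -0.25, 0, 1.
f(-2) = 31, f(-1.5) = 16.625, f(-0.25) = 5.296875, f(0) = 5, f(1) = 1.
Sum = Σ Δt_i · f(t_i).
Sum = 32.68359375.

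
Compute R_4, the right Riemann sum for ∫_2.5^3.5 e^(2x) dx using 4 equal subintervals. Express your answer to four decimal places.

Δx = (3.5 − 2.5)/4 = 0.25.
Right endpoints: 2.75, 3, 3.25, 3.5.
f(2.75) ≈ 244.6919, f(3) ≈ 403.4288, f(3.25) ≈ 665.1416, f(3.5) ≈ 1096.6332.
Sum = Δx · [f(2.75) + f(3) + f(3.25) + f(3.5)].
Sum ≈ 602.4739.

602.4739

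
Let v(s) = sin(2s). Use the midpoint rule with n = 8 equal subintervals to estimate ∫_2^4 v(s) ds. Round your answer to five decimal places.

-0.25674

Δs = (4 − 2)/8 = 0.25.
Midpoints: 2.125, 2.375, 2.625, 2.875, 3.125, 3.375, 3.625, 3.875.
v(2.125) ≈ -0.89499, v(2.375) ≈ -0.99929, v(2.625) ≈ -0.85893, v(2.875) ≈ -0.50828, v(3.125) ≈ -0.03318, v(3.375) ≈ 0.45004, v(3.625) ≈ 0.82308, v(3.875) ≈ 0.99460.
Sum = Δs · [v(2.125) + v(2.375) + v(2.625) + ...].
Sum ≈ -0.25674.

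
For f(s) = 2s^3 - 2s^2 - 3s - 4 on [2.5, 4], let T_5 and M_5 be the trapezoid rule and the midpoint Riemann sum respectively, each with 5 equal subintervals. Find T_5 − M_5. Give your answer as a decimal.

T_5 = 55.9875.
M_5 = 55.396875.
T_5 − M_5 = 0.590625.

0.590625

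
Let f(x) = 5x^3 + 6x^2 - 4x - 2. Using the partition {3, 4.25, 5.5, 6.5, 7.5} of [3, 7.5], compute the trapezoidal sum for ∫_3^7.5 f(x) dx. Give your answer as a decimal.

4619.98828125

Subinterval widths: 1.25, 1.25, 1, 1.
f(3) = 175, f(4.25) = 473.203125, f(5.5) = 989.375, f(6.5) = 1598.625, f(7.5) = 2414.875.
On each subinterval the trapezoid contributes (Δx_i/2)·[f(x_{i-1}) + f(x_i)].
Sum = 4619.98828125.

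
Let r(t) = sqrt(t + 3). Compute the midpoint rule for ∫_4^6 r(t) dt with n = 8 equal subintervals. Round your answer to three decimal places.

5.653

Δt = (6 − 4)/8 = 0.25.
Midpoints: 4.125, 4.375, 4.625, 4.875, 5.125, 5.375, 5.625, 5.875.
r(4.125) ≈ 2.669, r(4.375) ≈ 2.716, r(4.625) ≈ 2.761, r(4.875) ≈ 2.806, r(5.125) ≈ 2.850, r(5.375) ≈ 2.894, r(5.625) ≈ 2.937, r(5.875) ≈ 2.979.
Sum = Δt · [r(4.125) + r(4.375) + r(4.625) + ...].
Sum ≈ 5.653.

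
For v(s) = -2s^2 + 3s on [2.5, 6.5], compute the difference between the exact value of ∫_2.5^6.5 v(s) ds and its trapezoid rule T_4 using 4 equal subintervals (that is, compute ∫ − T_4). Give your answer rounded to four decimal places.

1.3333

Exact integral: ∫_2.5^6.5 v(s) ds ≈ -118.666667.
T_4 = -120.
Error ≈ -118.666667 − (-120) ≈ 1.3333.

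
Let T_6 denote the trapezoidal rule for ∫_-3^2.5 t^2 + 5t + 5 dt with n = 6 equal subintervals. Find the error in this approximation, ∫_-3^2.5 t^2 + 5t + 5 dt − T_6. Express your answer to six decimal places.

Exact integral: ∫_-3^2.5 f(t) dt ≈ 34.83333333.
T_6 ≈ 35.60358796.
Error ≈ 34.83333333 − 35.60358796 ≈ -0.770255.

-0.770255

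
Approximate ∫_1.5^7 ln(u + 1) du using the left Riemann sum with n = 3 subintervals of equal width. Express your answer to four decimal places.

Δu = (7 − 1.5)/3 = 11/6.
Left endpoints: 1.5, 10/3, 31/6.
f(1.5) ≈ 0.9163, f(10/3) ≈ 1.4663, f(31/6) ≈ 1.8192.
Sum = Δu · [f(1.5) + f(10/3) + f(31/6)].
Sum ≈ 7.7033.

7.7033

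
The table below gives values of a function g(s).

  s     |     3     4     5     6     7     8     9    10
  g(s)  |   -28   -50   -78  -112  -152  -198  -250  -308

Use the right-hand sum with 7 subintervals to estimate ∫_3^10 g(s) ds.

Δs = 1.
Sum = 1·[(-50) + (-78) + (-112) + (-152) + (-198) + (-250) + (-308)] = -1148.

-1148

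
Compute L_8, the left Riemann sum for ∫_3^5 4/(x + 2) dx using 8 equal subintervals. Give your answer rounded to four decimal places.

Δx = (5 − 3)/8 = 0.25.
Left endpoints: 3, 3.25, 3.5, 3.75, 4, 4.25, 4.5, 4.75.
f(3) = 0.8, f(3.25) = 16/21, f(3.5) = 8/11, f(3.75) = 16/23, f(4) = 2/3, f(4.25) = 0.64, f(4.5) = 8/13, f(4.75) = 16/27.
Sum = Δx · [f(3) + f(3.25) + f(3.5) + ...].
Sum ≈ 1.3749.

1.3749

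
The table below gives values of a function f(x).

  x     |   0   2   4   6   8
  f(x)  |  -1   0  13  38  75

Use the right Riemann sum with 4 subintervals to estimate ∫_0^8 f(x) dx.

252

Δx = 2.
Sum = 2·[0 + 13 + 38 + 75] = 252.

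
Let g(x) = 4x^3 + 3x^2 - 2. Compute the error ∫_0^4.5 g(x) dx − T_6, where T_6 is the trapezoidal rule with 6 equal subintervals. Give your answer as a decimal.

-12.65625

Exact integral: ∫_0^4.5 g(x) dx = 492.1875.
T_6 = 504.84375.
Error = 492.1875 − 504.84375 = -12.65625.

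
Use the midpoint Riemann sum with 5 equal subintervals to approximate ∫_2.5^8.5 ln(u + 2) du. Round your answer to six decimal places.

Δu = (8.5 − 2.5)/5 = 1.2.
Midpoints: 3.1, 4.3, 5.5, 6.7, 7.9.
f(3.1) ≈ 1.629241, f(4.3) ≈ 1.840550, f(5.5) ≈ 2.014903, f(6.7) ≈ 2.163323, f(7.9) ≈ 2.292535.
Sum = Δu · [f(3.1) + f(4.3) + f(5.5) + f(6.7) + f(7.9)].
Sum ≈ 11.928661.

11.928661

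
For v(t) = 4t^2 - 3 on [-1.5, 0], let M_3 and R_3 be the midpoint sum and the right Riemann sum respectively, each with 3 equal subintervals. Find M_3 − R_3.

1.875

M_3 = -0.125.
R_3 = -2.
M_3 − R_3 = 1.875.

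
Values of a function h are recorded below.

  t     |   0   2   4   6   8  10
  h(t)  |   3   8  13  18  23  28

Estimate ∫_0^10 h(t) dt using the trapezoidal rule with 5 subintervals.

155

Δt = 2.
T_5 = (2/2)·[3 + 2·8 + 2·13 + 2·18 + 2·23 + 28] = 155.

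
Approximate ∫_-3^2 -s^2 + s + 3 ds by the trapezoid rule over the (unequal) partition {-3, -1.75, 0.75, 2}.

-2.421875

Subinterval widths: 1.25, 2.5, 1.25.
f(-3) = -9, f(-1.75) = -1.8125, f(0.75) = 3.1875, f(2) = 1.
On each subinterval the trapezoid contributes (Δs_i/2)·[f(s_{i-1}) + f(s_i)].
Sum = -2.421875.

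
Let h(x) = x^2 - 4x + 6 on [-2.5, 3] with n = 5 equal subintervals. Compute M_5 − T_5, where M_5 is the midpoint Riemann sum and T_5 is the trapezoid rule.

M_5 = 41.15375.
T_5 = 42.8175.
M_5 − T_5 = -1.66375.

-1.66375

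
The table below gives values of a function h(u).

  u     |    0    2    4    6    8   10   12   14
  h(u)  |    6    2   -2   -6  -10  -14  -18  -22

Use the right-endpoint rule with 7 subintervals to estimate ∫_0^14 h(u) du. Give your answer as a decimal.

-140

Δu = 2.
Sum = 2·[2 + (-2) + (-6) + (-10) + (-14) + (-18) + (-22)] = -140.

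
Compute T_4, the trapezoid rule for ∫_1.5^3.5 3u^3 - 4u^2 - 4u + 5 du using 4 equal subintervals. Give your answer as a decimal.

47.625

Δu = (3.5 − 1.5)/4 = 0.5.
f(1.5) = 0.125, f(2) = 5, f(2.5) = 16.875, f(3) = 38, f(3.5) = 70.625.
T_4 = (Δu/2)·[f(u_0) + 2f(u_1) + 2f(u_2) + 2f(u_3) + f(u_4)].
Sum = 47.625.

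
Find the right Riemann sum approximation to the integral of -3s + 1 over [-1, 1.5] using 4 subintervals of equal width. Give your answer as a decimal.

-1.71875

Δs = (1.5 − (-1))/4 = 0.625.
Right endpoints: -0.375, 0.25, 0.875, 1.5.
f(-0.375) = 2.125, f(0.25) = 0.25, f(0.875) = -1.625, f(1.5) = -3.5.
Sum = Δs · [f(-0.375) + f(0.25) + f(0.875) + f(1.5)].
Sum = -1.71875.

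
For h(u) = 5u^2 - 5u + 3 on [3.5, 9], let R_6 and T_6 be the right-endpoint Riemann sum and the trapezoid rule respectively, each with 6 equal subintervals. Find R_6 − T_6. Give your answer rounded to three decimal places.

R_6 ≈ 1136.96586.
T_6 ≈ 992.01794.
R_6 − T_6 ≈ 144.948.

144.948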